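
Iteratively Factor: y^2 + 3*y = (y)*(y + 3)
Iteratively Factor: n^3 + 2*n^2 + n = (n + 1)*(n^2 + n) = (n + 1)^2*(n)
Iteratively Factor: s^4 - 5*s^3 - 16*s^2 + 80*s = (s - 5)*(s^3 - 16*s) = (s - 5)*(s + 4)*(s^2 - 4*s) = s*(s - 5)*(s + 4)*(s - 4)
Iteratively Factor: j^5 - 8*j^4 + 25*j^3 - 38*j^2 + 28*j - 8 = (j - 2)*(j^4 - 6*j^3 + 13*j^2 - 12*j + 4) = (j - 2)*(j - 1)*(j^3 - 5*j^2 + 8*j - 4) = (j - 2)*(j - 1)^2*(j^2 - 4*j + 4) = (j - 2)^2*(j - 1)^2*(j - 2)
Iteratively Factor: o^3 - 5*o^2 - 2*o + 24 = (o + 2)*(o^2 - 7*o + 12) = (o - 4)*(o + 2)*(o - 3)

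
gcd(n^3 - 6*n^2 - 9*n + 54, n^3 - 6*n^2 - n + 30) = n - 3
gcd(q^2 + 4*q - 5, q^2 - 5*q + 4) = q - 1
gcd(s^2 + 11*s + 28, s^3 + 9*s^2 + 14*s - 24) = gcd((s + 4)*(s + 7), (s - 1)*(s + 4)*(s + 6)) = s + 4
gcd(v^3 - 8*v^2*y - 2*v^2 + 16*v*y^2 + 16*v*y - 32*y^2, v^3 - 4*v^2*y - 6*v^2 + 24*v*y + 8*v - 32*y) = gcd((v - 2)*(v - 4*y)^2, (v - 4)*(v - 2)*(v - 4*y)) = -v^2 + 4*v*y + 2*v - 8*y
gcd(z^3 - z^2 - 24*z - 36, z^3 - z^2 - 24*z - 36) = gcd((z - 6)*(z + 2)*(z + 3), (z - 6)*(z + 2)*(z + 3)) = z^3 - z^2 - 24*z - 36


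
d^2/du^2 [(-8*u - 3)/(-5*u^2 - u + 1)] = 2*((8*u + 3)*(10*u + 1)^2 - (120*u + 23)*(5*u^2 + u - 1))/(5*u^2 + u - 1)^3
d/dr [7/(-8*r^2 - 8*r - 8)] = 7*(2*r + 1)/(8*(r^2 + r + 1)^2)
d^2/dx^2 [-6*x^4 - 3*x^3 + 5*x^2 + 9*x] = -72*x^2 - 18*x + 10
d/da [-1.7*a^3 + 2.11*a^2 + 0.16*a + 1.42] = -5.1*a^2 + 4.22*a + 0.16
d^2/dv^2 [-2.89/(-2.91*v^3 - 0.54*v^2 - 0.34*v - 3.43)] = (-(50.4594*v + 3.1212)*(2.91*v^3 + 0.54*v^2 + 0.34*v + 3.43) + 2.89*(8.73*v^2 + 1.08*v + 0.34)*(17.46*v^2 + 2.16*v + 0.68))/(2.91*v^3 + 0.54*v^2 + 0.34*v + 3.43)^3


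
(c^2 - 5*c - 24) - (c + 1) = c^2 - 6*c - 25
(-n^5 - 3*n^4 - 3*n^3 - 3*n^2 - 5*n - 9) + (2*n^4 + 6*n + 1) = -n^5 - n^4 - 3*n^3 - 3*n^2 + n - 8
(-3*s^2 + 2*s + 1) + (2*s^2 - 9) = -s^2 + 2*s - 8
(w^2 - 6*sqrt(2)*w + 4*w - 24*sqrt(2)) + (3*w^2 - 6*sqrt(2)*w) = 4*w^2 - 12*sqrt(2)*w + 4*w - 24*sqrt(2)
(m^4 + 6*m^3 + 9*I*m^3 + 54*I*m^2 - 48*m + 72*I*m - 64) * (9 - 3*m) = -3*m^5 - 9*m^4 - 27*I*m^4 + 54*m^3 - 81*I*m^3 + 144*m^2 + 270*I*m^2 - 240*m + 648*I*m - 576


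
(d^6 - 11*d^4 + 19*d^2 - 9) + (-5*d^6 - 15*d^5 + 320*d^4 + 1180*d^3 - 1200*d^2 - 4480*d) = -4*d^6 - 15*d^5 + 309*d^4 + 1180*d^3 - 1181*d^2 - 4480*d - 9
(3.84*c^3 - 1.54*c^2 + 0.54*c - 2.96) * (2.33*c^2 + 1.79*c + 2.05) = 8.9472*c^5 + 3.2854*c^4 + 6.3736*c^3 - 9.0872*c^2 - 4.1914*c - 6.068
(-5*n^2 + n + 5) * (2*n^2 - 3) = -10*n^4 + 2*n^3 + 25*n^2 - 3*n - 15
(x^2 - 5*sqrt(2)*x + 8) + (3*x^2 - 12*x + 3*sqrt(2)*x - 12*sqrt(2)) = 4*x^2 - 12*x - 2*sqrt(2)*x - 12*sqrt(2) + 8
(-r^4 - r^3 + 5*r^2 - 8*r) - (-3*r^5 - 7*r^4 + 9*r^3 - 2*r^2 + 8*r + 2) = 3*r^5 + 6*r^4 - 10*r^3 + 7*r^2 - 16*r - 2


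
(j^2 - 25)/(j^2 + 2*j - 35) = (j + 5)/(j + 7)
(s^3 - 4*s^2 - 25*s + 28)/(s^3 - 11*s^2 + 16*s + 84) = (s^2 + 3*s - 4)/(s^2 - 4*s - 12)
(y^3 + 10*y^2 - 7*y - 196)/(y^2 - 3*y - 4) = (y^2 + 14*y + 49)/(y + 1)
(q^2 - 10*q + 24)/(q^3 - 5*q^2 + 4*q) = (q - 6)/(q*(q - 1))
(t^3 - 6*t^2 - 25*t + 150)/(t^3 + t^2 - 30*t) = (t^2 - t - 30)/(t*(t + 6))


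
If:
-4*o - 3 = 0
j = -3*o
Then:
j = 9/4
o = -3/4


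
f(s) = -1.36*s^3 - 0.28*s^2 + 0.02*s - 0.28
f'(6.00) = -150.22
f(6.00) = -304.00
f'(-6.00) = -143.50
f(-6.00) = 283.28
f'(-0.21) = -0.04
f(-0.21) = -0.28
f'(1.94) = -16.42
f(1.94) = -11.22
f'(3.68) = -57.29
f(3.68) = -71.78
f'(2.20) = -20.96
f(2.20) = -16.07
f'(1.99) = -17.25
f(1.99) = -12.07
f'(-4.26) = -71.64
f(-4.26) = 99.69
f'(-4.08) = -65.61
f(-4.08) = 87.34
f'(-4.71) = -87.85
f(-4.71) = 135.52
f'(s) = -4.08*s^2 - 0.56*s + 0.02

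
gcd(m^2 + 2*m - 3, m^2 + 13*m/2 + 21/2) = m + 3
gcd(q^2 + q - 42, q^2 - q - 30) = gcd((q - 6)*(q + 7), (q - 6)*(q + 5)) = q - 6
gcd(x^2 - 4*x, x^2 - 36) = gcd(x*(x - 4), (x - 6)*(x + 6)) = 1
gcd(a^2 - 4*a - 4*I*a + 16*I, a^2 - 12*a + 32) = a - 4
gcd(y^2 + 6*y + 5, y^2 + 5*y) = y + 5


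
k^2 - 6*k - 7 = (k - 7)*(k + 1)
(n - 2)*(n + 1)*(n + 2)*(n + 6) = n^4 + 7*n^3 + 2*n^2 - 28*n - 24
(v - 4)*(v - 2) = v^2 - 6*v + 8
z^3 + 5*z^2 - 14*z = z*(z - 2)*(z + 7)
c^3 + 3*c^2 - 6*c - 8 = (c - 2)*(c + 1)*(c + 4)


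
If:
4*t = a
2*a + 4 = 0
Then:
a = -2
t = -1/2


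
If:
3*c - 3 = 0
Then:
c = 1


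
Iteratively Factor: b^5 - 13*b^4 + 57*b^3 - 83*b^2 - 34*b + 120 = (b - 4)*(b^4 - 9*b^3 + 21*b^2 + b - 30) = (b - 5)*(b - 4)*(b^3 - 4*b^2 + b + 6) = (b - 5)*(b - 4)*(b - 2)*(b^2 - 2*b - 3) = (b - 5)*(b - 4)*(b - 2)*(b + 1)*(b - 3)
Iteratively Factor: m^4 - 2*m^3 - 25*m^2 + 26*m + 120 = (m - 3)*(m^3 + m^2 - 22*m - 40) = (m - 5)*(m - 3)*(m^2 + 6*m + 8) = (m - 5)*(m - 3)*(m + 4)*(m + 2)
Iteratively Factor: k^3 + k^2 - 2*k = (k)*(k^2 + k - 2) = k*(k - 1)*(k + 2)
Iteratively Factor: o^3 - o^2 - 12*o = (o - 4)*(o^2 + 3*o) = (o - 4)*(o + 3)*(o)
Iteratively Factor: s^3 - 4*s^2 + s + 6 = (s - 3)*(s^2 - s - 2) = (s - 3)*(s - 2)*(s + 1)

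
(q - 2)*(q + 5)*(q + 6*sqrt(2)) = q^3 + 3*q^2 + 6*sqrt(2)*q^2 - 10*q + 18*sqrt(2)*q - 60*sqrt(2)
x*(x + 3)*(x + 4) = x^3 + 7*x^2 + 12*x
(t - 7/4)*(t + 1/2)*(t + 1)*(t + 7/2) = t^4 + 13*t^3/4 - 3*t^2 - 133*t/16 - 49/16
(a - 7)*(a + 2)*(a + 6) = a^3 + a^2 - 44*a - 84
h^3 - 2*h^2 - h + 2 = (h - 2)*(h - 1)*(h + 1)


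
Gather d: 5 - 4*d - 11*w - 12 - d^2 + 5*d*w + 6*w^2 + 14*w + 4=-d^2 + d*(5*w - 4) + 6*w^2 + 3*w - 3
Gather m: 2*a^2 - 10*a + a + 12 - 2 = 2*a^2 - 9*a + 10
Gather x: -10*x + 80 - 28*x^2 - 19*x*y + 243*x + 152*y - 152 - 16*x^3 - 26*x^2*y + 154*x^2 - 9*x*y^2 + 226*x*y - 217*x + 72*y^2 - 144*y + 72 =-16*x^3 + x^2*(126 - 26*y) + x*(-9*y^2 + 207*y + 16) + 72*y^2 + 8*y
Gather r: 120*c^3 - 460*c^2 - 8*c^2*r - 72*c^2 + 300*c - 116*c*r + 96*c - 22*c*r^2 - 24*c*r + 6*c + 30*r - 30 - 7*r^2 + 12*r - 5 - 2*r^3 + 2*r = 120*c^3 - 532*c^2 + 402*c - 2*r^3 + r^2*(-22*c - 7) + r*(-8*c^2 - 140*c + 44) - 35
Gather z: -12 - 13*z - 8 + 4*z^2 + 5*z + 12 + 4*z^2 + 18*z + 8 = 8*z^2 + 10*z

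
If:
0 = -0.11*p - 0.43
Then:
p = -3.91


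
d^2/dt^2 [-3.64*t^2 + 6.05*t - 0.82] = -7.28000000000000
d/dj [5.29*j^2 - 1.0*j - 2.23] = 10.58*j - 1.0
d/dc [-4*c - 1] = -4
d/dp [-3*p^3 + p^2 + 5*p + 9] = -9*p^2 + 2*p + 5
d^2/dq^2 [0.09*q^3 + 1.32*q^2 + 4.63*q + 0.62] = 0.54*q + 2.64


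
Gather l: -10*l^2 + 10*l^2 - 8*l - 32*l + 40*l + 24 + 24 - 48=0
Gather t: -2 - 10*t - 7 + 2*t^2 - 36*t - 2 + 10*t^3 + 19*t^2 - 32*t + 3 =10*t^3 + 21*t^2 - 78*t - 8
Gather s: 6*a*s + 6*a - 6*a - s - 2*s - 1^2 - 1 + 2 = s*(6*a - 3)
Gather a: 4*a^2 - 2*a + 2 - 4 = 4*a^2 - 2*a - 2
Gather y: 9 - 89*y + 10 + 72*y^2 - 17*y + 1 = 72*y^2 - 106*y + 20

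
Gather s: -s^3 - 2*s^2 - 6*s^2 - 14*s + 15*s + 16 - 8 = -s^3 - 8*s^2 + s + 8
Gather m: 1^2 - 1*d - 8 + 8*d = 7*d - 7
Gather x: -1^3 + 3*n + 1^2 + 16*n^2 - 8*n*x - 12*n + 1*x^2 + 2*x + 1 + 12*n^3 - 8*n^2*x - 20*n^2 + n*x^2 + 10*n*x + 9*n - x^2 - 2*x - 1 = 12*n^3 - 4*n^2 + n*x^2 + x*(-8*n^2 + 2*n)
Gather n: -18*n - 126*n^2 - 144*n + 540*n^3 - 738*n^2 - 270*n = 540*n^3 - 864*n^2 - 432*n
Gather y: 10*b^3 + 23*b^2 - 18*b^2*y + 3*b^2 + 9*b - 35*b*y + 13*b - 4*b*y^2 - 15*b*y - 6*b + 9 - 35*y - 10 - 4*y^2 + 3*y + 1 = 10*b^3 + 26*b^2 + 16*b + y^2*(-4*b - 4) + y*(-18*b^2 - 50*b - 32)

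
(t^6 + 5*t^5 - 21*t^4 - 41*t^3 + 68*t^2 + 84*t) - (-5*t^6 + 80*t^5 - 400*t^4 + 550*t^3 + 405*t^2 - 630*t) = 6*t^6 - 75*t^5 + 379*t^4 - 591*t^3 - 337*t^2 + 714*t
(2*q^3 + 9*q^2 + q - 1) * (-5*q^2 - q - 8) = -10*q^5 - 47*q^4 - 30*q^3 - 68*q^2 - 7*q + 8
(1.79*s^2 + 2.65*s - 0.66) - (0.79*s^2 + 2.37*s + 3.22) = 1.0*s^2 + 0.28*s - 3.88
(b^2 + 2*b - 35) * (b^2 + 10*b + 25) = b^4 + 12*b^3 + 10*b^2 - 300*b - 875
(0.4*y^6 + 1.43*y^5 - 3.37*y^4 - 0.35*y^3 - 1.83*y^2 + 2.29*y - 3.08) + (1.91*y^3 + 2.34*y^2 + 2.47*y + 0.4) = 0.4*y^6 + 1.43*y^5 - 3.37*y^4 + 1.56*y^3 + 0.51*y^2 + 4.76*y - 2.68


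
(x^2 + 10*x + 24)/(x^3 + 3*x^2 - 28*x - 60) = (x + 4)/(x^2 - 3*x - 10)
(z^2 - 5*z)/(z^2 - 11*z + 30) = z/(z - 6)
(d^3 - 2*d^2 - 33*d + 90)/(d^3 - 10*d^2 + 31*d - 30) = (d + 6)/(d - 2)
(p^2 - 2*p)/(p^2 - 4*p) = (p - 2)/(p - 4)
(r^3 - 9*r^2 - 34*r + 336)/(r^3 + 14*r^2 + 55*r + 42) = (r^2 - 15*r + 56)/(r^2 + 8*r + 7)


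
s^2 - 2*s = s*(s - 2)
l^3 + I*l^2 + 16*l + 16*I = (l - 4*I)*(l + I)*(l + 4*I)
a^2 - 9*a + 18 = (a - 6)*(a - 3)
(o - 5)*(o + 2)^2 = o^3 - o^2 - 16*o - 20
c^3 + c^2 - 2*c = c*(c - 1)*(c + 2)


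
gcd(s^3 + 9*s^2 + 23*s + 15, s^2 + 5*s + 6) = s + 3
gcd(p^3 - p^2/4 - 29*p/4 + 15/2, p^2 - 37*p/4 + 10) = p - 5/4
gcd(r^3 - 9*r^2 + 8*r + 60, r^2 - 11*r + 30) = r^2 - 11*r + 30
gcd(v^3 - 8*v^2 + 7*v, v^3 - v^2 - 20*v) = v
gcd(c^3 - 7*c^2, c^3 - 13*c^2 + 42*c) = c^2 - 7*c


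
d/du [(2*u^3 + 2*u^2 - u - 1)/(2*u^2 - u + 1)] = 2*(2*u^4 - 2*u^3 + 3*u^2 + 4*u - 1)/(4*u^4 - 4*u^3 + 5*u^2 - 2*u + 1)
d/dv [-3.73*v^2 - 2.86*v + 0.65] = -7.46*v - 2.86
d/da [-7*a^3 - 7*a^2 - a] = -21*a^2 - 14*a - 1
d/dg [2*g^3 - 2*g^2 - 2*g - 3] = 6*g^2 - 4*g - 2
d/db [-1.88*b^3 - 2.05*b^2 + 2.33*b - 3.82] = -5.64*b^2 - 4.1*b + 2.33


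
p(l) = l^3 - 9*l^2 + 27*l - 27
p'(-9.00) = 432.00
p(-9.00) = -1728.00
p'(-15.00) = 972.00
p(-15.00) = -5832.00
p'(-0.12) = 29.20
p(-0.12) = -30.37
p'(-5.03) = 193.44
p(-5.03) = -517.78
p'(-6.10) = 248.43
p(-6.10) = -753.57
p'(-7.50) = 330.75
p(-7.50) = -1157.62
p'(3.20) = 0.12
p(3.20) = 0.01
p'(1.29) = 8.77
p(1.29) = -5.00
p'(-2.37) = 86.51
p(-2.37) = -154.85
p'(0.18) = 23.86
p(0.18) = -22.43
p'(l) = 3*l^2 - 18*l + 27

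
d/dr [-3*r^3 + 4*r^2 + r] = -9*r^2 + 8*r + 1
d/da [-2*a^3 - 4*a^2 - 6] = 2*a*(-3*a - 4)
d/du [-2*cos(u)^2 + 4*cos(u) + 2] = 4*(cos(u) - 1)*sin(u)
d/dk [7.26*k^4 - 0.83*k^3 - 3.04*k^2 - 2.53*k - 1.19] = 29.04*k^3 - 2.49*k^2 - 6.08*k - 2.53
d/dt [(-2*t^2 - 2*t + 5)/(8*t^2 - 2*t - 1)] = 4*(5*t^2 - 19*t + 3)/(64*t^4 - 32*t^3 - 12*t^2 + 4*t + 1)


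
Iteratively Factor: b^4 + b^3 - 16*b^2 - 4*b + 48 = (b + 4)*(b^3 - 3*b^2 - 4*b + 12) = (b - 2)*(b + 4)*(b^2 - b - 6) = (b - 3)*(b - 2)*(b + 4)*(b + 2)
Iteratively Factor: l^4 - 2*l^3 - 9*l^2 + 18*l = (l - 3)*(l^3 + l^2 - 6*l) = l*(l - 3)*(l^2 + l - 6) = l*(l - 3)*(l + 3)*(l - 2)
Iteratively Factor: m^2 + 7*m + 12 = (m + 4)*(m + 3)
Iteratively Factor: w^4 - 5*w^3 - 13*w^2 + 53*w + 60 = (w + 3)*(w^3 - 8*w^2 + 11*w + 20) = (w - 5)*(w + 3)*(w^2 - 3*w - 4) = (w - 5)*(w + 1)*(w + 3)*(w - 4)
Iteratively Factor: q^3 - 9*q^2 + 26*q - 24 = (q - 4)*(q^2 - 5*q + 6) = (q - 4)*(q - 2)*(q - 3)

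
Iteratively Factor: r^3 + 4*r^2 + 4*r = (r + 2)*(r^2 + 2*r) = (r + 2)^2*(r)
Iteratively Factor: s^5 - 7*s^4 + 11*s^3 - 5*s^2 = (s - 1)*(s^4 - 6*s^3 + 5*s^2) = s*(s - 1)*(s^3 - 6*s^2 + 5*s) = s^2*(s - 1)*(s^2 - 6*s + 5) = s^2*(s - 5)*(s - 1)*(s - 1)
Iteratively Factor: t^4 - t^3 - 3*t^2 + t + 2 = (t + 1)*(t^3 - 2*t^2 - t + 2) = (t - 1)*(t + 1)*(t^2 - t - 2) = (t - 1)*(t + 1)^2*(t - 2)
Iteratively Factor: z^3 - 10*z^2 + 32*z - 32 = (z - 4)*(z^2 - 6*z + 8) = (z - 4)*(z - 2)*(z - 4)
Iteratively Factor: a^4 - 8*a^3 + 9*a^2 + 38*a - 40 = (a - 4)*(a^3 - 4*a^2 - 7*a + 10) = (a - 4)*(a + 2)*(a^2 - 6*a + 5) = (a - 5)*(a - 4)*(a + 2)*(a - 1)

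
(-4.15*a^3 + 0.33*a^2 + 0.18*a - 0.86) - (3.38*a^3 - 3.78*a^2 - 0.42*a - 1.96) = -7.53*a^3 + 4.11*a^2 + 0.6*a + 1.1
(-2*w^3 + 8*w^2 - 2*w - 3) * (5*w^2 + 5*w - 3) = -10*w^5 + 30*w^4 + 36*w^3 - 49*w^2 - 9*w + 9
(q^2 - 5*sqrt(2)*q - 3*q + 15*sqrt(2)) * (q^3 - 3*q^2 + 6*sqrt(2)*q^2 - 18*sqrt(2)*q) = q^5 - 6*q^4 + sqrt(2)*q^4 - 51*q^3 - 6*sqrt(2)*q^3 + 9*sqrt(2)*q^2 + 360*q^2 - 540*q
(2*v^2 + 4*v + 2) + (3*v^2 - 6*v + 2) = 5*v^2 - 2*v + 4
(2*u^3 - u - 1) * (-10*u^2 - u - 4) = -20*u^5 - 2*u^4 + 2*u^3 + 11*u^2 + 5*u + 4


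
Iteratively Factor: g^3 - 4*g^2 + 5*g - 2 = (g - 1)*(g^2 - 3*g + 2) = (g - 2)*(g - 1)*(g - 1)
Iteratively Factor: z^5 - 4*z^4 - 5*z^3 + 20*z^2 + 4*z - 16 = (z + 1)*(z^4 - 5*z^3 + 20*z - 16) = (z + 1)*(z + 2)*(z^3 - 7*z^2 + 14*z - 8) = (z - 2)*(z + 1)*(z + 2)*(z^2 - 5*z + 4) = (z - 4)*(z - 2)*(z + 1)*(z + 2)*(z - 1)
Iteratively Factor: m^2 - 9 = (m - 3)*(m + 3)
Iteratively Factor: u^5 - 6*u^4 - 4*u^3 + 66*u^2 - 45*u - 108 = (u + 1)*(u^4 - 7*u^3 + 3*u^2 + 63*u - 108) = (u - 3)*(u + 1)*(u^3 - 4*u^2 - 9*u + 36) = (u - 3)^2*(u + 1)*(u^2 - u - 12) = (u - 4)*(u - 3)^2*(u + 1)*(u + 3)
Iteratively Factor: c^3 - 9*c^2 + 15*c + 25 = (c + 1)*(c^2 - 10*c + 25) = (c - 5)*(c + 1)*(c - 5)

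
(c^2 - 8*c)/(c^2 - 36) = c*(c - 8)/(c^2 - 36)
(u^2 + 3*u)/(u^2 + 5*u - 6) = u*(u + 3)/(u^2 + 5*u - 6)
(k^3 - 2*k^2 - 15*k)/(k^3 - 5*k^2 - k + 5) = k*(k + 3)/(k^2 - 1)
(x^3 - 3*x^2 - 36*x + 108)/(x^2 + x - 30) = (x^2 - 9*x + 18)/(x - 5)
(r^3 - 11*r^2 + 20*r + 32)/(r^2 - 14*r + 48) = (r^2 - 3*r - 4)/(r - 6)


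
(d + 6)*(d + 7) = d^2 + 13*d + 42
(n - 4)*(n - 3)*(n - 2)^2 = n^4 - 11*n^3 + 44*n^2 - 76*n + 48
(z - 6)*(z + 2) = z^2 - 4*z - 12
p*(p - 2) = p^2 - 2*p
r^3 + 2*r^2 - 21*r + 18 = (r - 3)*(r - 1)*(r + 6)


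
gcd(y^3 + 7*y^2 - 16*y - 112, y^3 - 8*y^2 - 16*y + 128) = y^2 - 16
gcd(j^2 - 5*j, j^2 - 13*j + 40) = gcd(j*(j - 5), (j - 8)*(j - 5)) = j - 5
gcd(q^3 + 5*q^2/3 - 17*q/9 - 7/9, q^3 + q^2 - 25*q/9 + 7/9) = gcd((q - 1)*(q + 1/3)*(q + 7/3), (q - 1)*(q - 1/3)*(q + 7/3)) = q^2 + 4*q/3 - 7/3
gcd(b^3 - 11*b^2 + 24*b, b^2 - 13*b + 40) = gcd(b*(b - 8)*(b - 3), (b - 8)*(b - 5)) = b - 8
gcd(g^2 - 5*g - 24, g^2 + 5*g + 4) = 1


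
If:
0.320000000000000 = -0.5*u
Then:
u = -0.64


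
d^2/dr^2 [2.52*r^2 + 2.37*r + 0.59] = 5.04000000000000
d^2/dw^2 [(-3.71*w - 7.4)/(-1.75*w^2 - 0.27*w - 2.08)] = ((3.5*w + 0.27)*(3.71*w + 7.4)*(7.0*w + 0.54) - (38.955*w + 27.9034)*(1.75*w^2 + 0.27*w + 2.08))/(1.75*w^2 + 0.27*w + 2.08)^3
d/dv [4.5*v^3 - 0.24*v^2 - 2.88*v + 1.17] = 13.5*v^2 - 0.48*v - 2.88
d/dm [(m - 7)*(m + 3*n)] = 2*m + 3*n - 7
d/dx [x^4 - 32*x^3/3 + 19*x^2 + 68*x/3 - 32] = 4*x^3 - 32*x^2 + 38*x + 68/3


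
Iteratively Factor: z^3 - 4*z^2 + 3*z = (z - 1)*(z^2 - 3*z) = z*(z - 1)*(z - 3)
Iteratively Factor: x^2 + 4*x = (x + 4)*(x)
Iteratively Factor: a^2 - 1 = (a + 1)*(a - 1)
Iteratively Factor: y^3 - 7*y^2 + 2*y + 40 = (y + 2)*(y^2 - 9*y + 20) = (y - 5)*(y + 2)*(y - 4)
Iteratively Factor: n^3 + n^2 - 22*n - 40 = (n - 5)*(n^2 + 6*n + 8) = (n - 5)*(n + 2)*(n + 4)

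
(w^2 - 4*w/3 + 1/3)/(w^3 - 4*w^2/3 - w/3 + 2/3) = (3*w - 1)/(3*w^2 - w - 2)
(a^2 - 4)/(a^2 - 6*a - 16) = (a - 2)/(a - 8)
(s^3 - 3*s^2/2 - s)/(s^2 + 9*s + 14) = s*(2*s^2 - 3*s - 2)/(2*(s^2 + 9*s + 14))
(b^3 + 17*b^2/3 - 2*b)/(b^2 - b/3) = b + 6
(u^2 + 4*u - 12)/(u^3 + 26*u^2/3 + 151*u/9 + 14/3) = 9*(u - 2)/(9*u^2 + 24*u + 7)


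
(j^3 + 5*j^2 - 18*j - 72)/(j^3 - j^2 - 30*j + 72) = (j + 3)/(j - 3)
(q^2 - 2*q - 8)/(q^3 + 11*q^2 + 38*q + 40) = (q - 4)/(q^2 + 9*q + 20)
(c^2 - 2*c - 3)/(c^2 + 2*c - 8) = (c^2 - 2*c - 3)/(c^2 + 2*c - 8)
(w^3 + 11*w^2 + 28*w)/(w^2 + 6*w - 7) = w*(w + 4)/(w - 1)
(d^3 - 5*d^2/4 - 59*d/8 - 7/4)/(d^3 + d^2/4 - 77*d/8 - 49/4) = (4*d + 1)/(4*d + 7)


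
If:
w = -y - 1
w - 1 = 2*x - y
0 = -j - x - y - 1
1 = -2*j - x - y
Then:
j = 0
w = -1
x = -1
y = 0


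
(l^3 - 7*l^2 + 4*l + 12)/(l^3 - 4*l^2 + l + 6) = (l - 6)/(l - 3)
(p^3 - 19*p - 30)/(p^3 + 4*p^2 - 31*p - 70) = (p + 3)/(p + 7)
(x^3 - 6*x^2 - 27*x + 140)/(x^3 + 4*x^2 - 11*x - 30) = (x^2 - 11*x + 28)/(x^2 - x - 6)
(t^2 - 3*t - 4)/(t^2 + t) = (t - 4)/t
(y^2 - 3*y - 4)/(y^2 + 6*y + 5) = (y - 4)/(y + 5)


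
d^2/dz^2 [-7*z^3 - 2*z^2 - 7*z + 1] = -42*z - 4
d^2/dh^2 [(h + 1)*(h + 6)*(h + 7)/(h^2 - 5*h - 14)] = 8*(41*h^3 + 231*h^2 + 567*h + 133)/(h^6 - 15*h^5 + 33*h^4 + 295*h^3 - 462*h^2 - 2940*h - 2744)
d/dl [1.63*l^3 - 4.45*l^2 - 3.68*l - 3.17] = 4.89*l^2 - 8.9*l - 3.68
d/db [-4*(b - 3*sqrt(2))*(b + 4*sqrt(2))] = -8*b - 4*sqrt(2)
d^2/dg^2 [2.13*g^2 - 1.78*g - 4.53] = 4.26000000000000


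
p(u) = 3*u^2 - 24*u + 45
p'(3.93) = -0.42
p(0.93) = 25.27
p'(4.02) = 0.12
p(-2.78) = 134.91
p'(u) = 6*u - 24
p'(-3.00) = -42.00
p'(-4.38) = -50.28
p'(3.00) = -6.00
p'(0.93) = -18.42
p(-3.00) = 144.00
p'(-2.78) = -40.68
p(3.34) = -1.69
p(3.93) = -2.99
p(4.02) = -3.00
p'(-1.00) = -30.00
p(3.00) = 0.00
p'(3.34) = -3.96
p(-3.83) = 180.93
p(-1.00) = 72.00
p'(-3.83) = -46.98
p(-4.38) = 207.67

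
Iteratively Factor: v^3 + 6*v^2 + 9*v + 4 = (v + 4)*(v^2 + 2*v + 1) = (v + 1)*(v + 4)*(v + 1)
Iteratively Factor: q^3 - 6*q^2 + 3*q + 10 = (q + 1)*(q^2 - 7*q + 10) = (q - 2)*(q + 1)*(q - 5)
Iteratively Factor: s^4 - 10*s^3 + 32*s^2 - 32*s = (s - 4)*(s^3 - 6*s^2 + 8*s) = (s - 4)*(s - 2)*(s^2 - 4*s) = s*(s - 4)*(s - 2)*(s - 4)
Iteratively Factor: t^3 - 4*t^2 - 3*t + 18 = (t + 2)*(t^2 - 6*t + 9) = (t - 3)*(t + 2)*(t - 3)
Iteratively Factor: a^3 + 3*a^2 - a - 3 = (a - 1)*(a^2 + 4*a + 3) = (a - 1)*(a + 3)*(a + 1)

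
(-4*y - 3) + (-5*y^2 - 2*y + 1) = -5*y^2 - 6*y - 2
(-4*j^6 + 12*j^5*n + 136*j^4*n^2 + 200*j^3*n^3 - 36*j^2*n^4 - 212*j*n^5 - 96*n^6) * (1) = -4*j^6 + 12*j^5*n + 136*j^4*n^2 + 200*j^3*n^3 - 36*j^2*n^4 - 212*j*n^5 - 96*n^6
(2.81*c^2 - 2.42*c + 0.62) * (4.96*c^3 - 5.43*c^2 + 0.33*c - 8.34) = 13.9376*c^5 - 27.2615*c^4 + 17.1431*c^3 - 27.6006*c^2 + 20.3874*c - 5.1708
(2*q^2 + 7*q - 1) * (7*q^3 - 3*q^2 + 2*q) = 14*q^5 + 43*q^4 - 24*q^3 + 17*q^2 - 2*q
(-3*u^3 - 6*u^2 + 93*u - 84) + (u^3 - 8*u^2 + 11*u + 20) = -2*u^3 - 14*u^2 + 104*u - 64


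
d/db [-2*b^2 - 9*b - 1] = -4*b - 9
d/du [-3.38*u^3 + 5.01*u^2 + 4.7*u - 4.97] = -10.14*u^2 + 10.02*u + 4.7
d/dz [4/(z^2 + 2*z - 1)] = 8*(-z - 1)/(z^2 + 2*z - 1)^2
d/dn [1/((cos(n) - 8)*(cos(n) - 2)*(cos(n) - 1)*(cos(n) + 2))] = (4*cos(n)^3 - 27*cos(n)^2 + 8*cos(n) + 36)*sin(n)/((cos(n) - 8)^2*(cos(n) - 2)^2*(cos(n) - 1)^2*(cos(n) + 2)^2)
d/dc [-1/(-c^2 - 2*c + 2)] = 2*(-c - 1)/(c^2 + 2*c - 2)^2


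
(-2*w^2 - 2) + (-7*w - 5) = -2*w^2 - 7*w - 7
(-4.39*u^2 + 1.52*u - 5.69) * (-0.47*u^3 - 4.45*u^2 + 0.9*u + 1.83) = 2.0633*u^5 + 18.8211*u^4 - 8.0407*u^3 + 18.6548*u^2 - 2.3394*u - 10.4127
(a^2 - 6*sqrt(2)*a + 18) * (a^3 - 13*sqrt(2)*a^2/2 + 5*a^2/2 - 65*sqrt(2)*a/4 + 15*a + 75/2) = a^5 - 25*sqrt(2)*a^4/2 + 5*a^4/2 - 125*sqrt(2)*a^3/4 + 111*a^3 - 207*sqrt(2)*a^2 + 555*a^2/2 - 1035*sqrt(2)*a/2 + 270*a + 675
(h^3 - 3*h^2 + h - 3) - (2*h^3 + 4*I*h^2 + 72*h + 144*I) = -h^3 - 3*h^2 - 4*I*h^2 - 71*h - 3 - 144*I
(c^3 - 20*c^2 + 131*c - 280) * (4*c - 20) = 4*c^4 - 100*c^3 + 924*c^2 - 3740*c + 5600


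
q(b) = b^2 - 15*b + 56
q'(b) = 2*b - 15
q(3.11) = 19.02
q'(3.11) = -8.78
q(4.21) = 10.57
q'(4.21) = -6.58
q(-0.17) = 58.58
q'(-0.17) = -15.34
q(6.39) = 0.98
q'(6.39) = -2.22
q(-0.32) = 60.90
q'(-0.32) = -15.64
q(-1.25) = 76.31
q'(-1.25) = -17.50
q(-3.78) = 126.99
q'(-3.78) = -22.56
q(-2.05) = 90.95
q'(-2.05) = -19.10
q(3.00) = 20.00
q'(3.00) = -9.00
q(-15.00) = 506.00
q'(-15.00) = -45.00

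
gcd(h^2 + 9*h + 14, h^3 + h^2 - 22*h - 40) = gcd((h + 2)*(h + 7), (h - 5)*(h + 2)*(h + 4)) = h + 2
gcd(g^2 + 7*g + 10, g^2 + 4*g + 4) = g + 2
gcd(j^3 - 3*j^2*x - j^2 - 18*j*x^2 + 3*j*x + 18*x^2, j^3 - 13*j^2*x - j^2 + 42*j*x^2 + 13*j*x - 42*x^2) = -j^2 + 6*j*x + j - 6*x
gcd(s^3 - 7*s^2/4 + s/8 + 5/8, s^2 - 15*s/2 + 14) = 1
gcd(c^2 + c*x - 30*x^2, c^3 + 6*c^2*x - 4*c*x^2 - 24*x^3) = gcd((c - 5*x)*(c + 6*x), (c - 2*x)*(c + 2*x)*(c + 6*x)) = c + 6*x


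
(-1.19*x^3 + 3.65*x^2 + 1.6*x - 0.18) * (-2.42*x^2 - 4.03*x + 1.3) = 2.8798*x^5 - 4.0373*x^4 - 20.1285*x^3 - 1.2674*x^2 + 2.8054*x - 0.234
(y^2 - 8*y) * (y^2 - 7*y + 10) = y^4 - 15*y^3 + 66*y^2 - 80*y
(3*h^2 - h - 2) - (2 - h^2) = 4*h^2 - h - 4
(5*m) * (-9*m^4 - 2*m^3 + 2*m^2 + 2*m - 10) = -45*m^5 - 10*m^4 + 10*m^3 + 10*m^2 - 50*m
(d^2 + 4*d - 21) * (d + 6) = d^3 + 10*d^2 + 3*d - 126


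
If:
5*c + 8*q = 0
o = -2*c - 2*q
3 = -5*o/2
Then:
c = 8/5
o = -6/5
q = -1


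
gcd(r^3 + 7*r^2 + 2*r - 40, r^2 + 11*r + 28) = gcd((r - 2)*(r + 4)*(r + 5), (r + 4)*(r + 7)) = r + 4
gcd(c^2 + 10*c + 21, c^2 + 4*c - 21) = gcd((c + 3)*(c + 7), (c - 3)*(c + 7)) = c + 7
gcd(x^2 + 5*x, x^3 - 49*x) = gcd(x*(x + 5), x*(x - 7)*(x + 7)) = x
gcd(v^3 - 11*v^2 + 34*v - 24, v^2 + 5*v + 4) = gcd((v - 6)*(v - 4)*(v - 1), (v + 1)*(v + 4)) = 1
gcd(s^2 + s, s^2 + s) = s^2 + s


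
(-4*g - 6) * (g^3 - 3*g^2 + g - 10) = -4*g^4 + 6*g^3 + 14*g^2 + 34*g + 60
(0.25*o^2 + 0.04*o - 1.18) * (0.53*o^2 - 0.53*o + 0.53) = 0.1325*o^4 - 0.1113*o^3 - 0.5141*o^2 + 0.6466*o - 0.6254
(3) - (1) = 2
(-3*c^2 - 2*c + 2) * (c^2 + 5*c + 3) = -3*c^4 - 17*c^3 - 17*c^2 + 4*c + 6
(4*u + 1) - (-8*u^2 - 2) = 8*u^2 + 4*u + 3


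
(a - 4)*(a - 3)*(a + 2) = a^3 - 5*a^2 - 2*a + 24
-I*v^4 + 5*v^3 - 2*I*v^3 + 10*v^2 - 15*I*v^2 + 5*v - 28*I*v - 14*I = (v + 1)*(v - 2*I)*(v + 7*I)*(-I*v - I)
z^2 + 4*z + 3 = (z + 1)*(z + 3)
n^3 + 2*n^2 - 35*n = n*(n - 5)*(n + 7)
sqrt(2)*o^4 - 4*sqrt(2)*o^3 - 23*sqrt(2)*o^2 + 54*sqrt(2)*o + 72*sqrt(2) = (o - 6)*(o - 3)*(o + 4)*(sqrt(2)*o + sqrt(2))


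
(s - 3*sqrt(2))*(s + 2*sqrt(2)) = s^2 - sqrt(2)*s - 12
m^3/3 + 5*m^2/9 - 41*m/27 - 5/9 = (m/3 + 1)*(m - 5/3)*(m + 1/3)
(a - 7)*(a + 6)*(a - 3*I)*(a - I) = a^4 - a^3 - 4*I*a^3 - 45*a^2 + 4*I*a^2 + 3*a + 168*I*a + 126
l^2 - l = l*(l - 1)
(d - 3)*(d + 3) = d^2 - 9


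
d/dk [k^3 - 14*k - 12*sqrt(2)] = 3*k^2 - 14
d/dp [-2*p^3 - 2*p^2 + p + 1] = -6*p^2 - 4*p + 1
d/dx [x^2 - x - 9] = 2*x - 1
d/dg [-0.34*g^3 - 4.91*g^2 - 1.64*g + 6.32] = -1.02*g^2 - 9.82*g - 1.64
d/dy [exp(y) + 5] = exp(y)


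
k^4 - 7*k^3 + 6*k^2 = k^2*(k - 6)*(k - 1)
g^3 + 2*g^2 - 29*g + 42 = (g - 3)*(g - 2)*(g + 7)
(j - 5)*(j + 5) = j^2 - 25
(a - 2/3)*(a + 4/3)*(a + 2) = a^3 + 8*a^2/3 + 4*a/9 - 16/9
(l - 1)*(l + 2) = l^2 + l - 2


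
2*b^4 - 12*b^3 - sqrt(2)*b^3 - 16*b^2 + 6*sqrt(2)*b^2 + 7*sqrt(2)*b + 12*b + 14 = (b - 7)*(b - sqrt(2))*(sqrt(2)*b + 1)*(sqrt(2)*b + sqrt(2))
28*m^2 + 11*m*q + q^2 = (4*m + q)*(7*m + q)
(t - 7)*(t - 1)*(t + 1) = t^3 - 7*t^2 - t + 7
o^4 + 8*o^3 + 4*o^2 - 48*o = o*(o - 2)*(o + 4)*(o + 6)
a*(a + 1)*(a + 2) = a^3 + 3*a^2 + 2*a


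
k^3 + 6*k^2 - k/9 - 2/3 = (k - 1/3)*(k + 1/3)*(k + 6)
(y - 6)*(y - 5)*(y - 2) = y^3 - 13*y^2 + 52*y - 60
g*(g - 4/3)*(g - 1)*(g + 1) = g^4 - 4*g^3/3 - g^2 + 4*g/3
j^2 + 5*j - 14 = (j - 2)*(j + 7)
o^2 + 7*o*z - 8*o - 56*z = (o - 8)*(o + 7*z)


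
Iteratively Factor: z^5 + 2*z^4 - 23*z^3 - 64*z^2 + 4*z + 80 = (z + 4)*(z^4 - 2*z^3 - 15*z^2 - 4*z + 20) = (z + 2)*(z + 4)*(z^3 - 4*z^2 - 7*z + 10) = (z + 2)^2*(z + 4)*(z^2 - 6*z + 5) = (z - 1)*(z + 2)^2*(z + 4)*(z - 5)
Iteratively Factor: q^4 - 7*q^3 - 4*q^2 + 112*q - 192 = (q - 4)*(q^3 - 3*q^2 - 16*q + 48) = (q - 4)*(q + 4)*(q^2 - 7*q + 12) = (q - 4)^2*(q + 4)*(q - 3)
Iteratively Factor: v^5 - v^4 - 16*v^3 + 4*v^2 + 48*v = (v)*(v^4 - v^3 - 16*v^2 + 4*v + 48) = v*(v - 2)*(v^3 + v^2 - 14*v - 24) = v*(v - 4)*(v - 2)*(v^2 + 5*v + 6) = v*(v - 4)*(v - 2)*(v + 3)*(v + 2)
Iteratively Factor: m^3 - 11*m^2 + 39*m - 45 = (m - 5)*(m^2 - 6*m + 9) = (m - 5)*(m - 3)*(m - 3)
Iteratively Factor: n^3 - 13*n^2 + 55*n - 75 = (n - 5)*(n^2 - 8*n + 15) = (n - 5)^2*(n - 3)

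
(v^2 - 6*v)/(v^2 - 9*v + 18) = v/(v - 3)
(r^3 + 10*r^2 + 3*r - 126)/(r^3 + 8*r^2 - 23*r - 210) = (r - 3)/(r - 5)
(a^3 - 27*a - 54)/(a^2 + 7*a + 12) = (a^2 - 3*a - 18)/(a + 4)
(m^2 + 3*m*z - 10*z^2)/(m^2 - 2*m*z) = (m + 5*z)/m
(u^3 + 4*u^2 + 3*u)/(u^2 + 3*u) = u + 1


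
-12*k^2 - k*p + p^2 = (-4*k + p)*(3*k + p)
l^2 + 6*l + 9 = (l + 3)^2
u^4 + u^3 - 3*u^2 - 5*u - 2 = (u - 2)*(u + 1)^3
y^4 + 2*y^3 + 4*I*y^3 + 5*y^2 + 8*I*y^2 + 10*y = y*(y + 2)*(y - I)*(y + 5*I)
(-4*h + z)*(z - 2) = -4*h*z + 8*h + z^2 - 2*z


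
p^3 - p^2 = p^2*(p - 1)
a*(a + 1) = a^2 + a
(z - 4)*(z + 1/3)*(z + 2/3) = z^3 - 3*z^2 - 34*z/9 - 8/9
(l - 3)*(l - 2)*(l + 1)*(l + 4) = l^4 - 15*l^2 + 10*l + 24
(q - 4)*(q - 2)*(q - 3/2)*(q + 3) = q^4 - 9*q^3/2 - 11*q^2/2 + 39*q - 36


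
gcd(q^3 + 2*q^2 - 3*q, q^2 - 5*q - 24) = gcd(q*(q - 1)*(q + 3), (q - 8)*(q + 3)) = q + 3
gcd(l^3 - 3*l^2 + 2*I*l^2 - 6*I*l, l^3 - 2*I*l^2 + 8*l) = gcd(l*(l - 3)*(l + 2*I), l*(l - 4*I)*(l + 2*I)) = l^2 + 2*I*l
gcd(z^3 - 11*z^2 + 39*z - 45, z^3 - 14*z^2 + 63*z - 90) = z^2 - 8*z + 15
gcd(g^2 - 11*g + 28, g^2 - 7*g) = g - 7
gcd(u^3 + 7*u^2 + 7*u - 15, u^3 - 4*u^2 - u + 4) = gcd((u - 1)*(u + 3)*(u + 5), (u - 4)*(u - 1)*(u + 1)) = u - 1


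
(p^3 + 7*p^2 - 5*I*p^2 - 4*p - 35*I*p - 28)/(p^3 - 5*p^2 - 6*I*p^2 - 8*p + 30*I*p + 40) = (p^2 + p*(7 - I) - 7*I)/(p^2 - p*(5 + 2*I) + 10*I)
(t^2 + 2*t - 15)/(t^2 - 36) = (t^2 + 2*t - 15)/(t^2 - 36)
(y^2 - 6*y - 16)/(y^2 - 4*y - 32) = (y + 2)/(y + 4)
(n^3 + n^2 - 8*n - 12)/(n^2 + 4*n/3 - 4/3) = 3*(n^2 - n - 6)/(3*n - 2)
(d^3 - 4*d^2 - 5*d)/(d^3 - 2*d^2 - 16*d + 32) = d*(d^2 - 4*d - 5)/(d^3 - 2*d^2 - 16*d + 32)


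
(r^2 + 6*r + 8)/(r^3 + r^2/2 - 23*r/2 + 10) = 2*(r + 2)/(2*r^2 - 7*r + 5)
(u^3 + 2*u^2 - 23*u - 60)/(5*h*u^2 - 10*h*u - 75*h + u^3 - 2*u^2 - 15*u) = (u + 4)/(5*h + u)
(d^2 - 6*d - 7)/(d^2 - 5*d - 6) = (d - 7)/(d - 6)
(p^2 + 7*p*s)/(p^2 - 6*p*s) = (p + 7*s)/(p - 6*s)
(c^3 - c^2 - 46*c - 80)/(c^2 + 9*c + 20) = (c^2 - 6*c - 16)/(c + 4)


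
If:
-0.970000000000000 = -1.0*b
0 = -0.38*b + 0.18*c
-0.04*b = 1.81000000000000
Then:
No Solution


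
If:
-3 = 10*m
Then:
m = -3/10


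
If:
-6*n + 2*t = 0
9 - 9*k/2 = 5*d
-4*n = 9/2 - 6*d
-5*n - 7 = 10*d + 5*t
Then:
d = 31/80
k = 113/72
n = -87/160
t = -261/160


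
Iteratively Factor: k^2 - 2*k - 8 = (k + 2)*(k - 4)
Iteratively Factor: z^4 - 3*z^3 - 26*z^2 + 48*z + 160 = (z + 4)*(z^3 - 7*z^2 + 2*z + 40) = (z - 4)*(z + 4)*(z^2 - 3*z - 10) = (z - 4)*(z + 2)*(z + 4)*(z - 5)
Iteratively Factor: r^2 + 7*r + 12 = (r + 4)*(r + 3)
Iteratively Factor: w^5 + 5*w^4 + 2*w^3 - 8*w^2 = (w + 2)*(w^4 + 3*w^3 - 4*w^2) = (w + 2)*(w + 4)*(w^3 - w^2) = w*(w + 2)*(w + 4)*(w^2 - w) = w*(w - 1)*(w + 2)*(w + 4)*(w)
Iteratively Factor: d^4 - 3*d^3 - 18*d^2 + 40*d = (d - 5)*(d^3 + 2*d^2 - 8*d) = (d - 5)*(d - 2)*(d^2 + 4*d) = (d - 5)*(d - 2)*(d + 4)*(d)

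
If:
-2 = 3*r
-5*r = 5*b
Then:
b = 2/3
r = -2/3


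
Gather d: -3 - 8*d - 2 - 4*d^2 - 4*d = -4*d^2 - 12*d - 5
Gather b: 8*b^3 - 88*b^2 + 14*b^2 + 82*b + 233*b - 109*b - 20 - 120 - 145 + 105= 8*b^3 - 74*b^2 + 206*b - 180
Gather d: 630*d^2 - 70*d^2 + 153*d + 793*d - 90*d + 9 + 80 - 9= 560*d^2 + 856*d + 80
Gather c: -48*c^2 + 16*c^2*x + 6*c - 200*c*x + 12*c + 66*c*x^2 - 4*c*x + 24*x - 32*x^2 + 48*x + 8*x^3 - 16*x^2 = c^2*(16*x - 48) + c*(66*x^2 - 204*x + 18) + 8*x^3 - 48*x^2 + 72*x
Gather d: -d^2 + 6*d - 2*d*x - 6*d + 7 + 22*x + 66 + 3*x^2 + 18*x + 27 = -d^2 - 2*d*x + 3*x^2 + 40*x + 100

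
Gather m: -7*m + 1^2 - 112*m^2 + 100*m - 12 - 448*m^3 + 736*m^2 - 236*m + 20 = -448*m^3 + 624*m^2 - 143*m + 9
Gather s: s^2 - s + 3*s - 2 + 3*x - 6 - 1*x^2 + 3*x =s^2 + 2*s - x^2 + 6*x - 8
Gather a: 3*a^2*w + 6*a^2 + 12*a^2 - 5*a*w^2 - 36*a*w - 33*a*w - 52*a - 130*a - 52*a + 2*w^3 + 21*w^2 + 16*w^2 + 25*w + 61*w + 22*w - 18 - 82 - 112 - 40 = a^2*(3*w + 18) + a*(-5*w^2 - 69*w - 234) + 2*w^3 + 37*w^2 + 108*w - 252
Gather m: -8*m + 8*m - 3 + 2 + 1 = 0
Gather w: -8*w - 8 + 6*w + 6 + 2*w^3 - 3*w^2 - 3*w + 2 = 2*w^3 - 3*w^2 - 5*w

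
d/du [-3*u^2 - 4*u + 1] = -6*u - 4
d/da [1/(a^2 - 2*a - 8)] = 2*(1 - a)/(-a^2 + 2*a + 8)^2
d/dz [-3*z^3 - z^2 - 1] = z*(-9*z - 2)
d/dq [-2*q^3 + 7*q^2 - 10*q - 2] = -6*q^2 + 14*q - 10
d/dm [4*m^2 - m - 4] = 8*m - 1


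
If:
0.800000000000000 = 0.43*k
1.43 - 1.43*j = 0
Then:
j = 1.00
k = 1.86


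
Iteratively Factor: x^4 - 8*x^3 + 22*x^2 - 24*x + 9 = (x - 3)*(x^3 - 5*x^2 + 7*x - 3) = (x - 3)*(x - 1)*(x^2 - 4*x + 3) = (x - 3)^2*(x - 1)*(x - 1)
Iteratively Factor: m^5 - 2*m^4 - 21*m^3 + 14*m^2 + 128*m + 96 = (m - 4)*(m^4 + 2*m^3 - 13*m^2 - 38*m - 24) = (m - 4)*(m + 1)*(m^3 + m^2 - 14*m - 24) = (m - 4)^2*(m + 1)*(m^2 + 5*m + 6) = (m - 4)^2*(m + 1)*(m + 2)*(m + 3)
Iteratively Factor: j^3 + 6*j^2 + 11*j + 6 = (j + 2)*(j^2 + 4*j + 3) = (j + 2)*(j + 3)*(j + 1)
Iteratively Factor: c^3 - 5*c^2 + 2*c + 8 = (c - 2)*(c^2 - 3*c - 4) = (c - 2)*(c + 1)*(c - 4)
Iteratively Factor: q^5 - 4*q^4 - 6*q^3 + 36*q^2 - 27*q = (q - 1)*(q^4 - 3*q^3 - 9*q^2 + 27*q) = (q - 3)*(q - 1)*(q^3 - 9*q) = q*(q - 3)*(q - 1)*(q^2 - 9) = q*(q - 3)^2*(q - 1)*(q + 3)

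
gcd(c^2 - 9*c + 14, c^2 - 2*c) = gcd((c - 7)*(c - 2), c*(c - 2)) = c - 2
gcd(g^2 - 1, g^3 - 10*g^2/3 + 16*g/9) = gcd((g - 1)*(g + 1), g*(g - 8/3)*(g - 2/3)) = 1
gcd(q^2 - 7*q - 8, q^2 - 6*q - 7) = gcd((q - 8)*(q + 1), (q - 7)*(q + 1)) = q + 1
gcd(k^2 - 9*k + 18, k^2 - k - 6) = k - 3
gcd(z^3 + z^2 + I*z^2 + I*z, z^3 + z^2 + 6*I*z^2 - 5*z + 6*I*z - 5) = z^2 + z*(1 + I) + I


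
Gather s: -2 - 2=-4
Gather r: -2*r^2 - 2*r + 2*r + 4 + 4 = 8 - 2*r^2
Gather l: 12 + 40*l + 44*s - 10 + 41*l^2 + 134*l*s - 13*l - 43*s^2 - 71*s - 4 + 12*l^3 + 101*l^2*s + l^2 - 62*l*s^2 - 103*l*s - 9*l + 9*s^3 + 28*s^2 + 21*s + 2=12*l^3 + l^2*(101*s + 42) + l*(-62*s^2 + 31*s + 18) + 9*s^3 - 15*s^2 - 6*s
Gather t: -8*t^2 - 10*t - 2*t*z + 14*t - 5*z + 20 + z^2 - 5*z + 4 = -8*t^2 + t*(4 - 2*z) + z^2 - 10*z + 24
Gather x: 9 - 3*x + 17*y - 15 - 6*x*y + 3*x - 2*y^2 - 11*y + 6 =-6*x*y - 2*y^2 + 6*y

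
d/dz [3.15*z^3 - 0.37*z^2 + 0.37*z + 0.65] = 9.45*z^2 - 0.74*z + 0.37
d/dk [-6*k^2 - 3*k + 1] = -12*k - 3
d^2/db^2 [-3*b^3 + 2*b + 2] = -18*b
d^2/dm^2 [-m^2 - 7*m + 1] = -2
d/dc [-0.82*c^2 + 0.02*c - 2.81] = 0.02 - 1.64*c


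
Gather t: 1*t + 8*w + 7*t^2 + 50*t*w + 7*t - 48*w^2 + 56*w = 7*t^2 + t*(50*w + 8) - 48*w^2 + 64*w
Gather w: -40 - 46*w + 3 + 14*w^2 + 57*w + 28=14*w^2 + 11*w - 9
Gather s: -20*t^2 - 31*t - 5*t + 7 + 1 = -20*t^2 - 36*t + 8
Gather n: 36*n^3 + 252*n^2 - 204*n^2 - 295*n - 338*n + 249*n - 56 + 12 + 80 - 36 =36*n^3 + 48*n^2 - 384*n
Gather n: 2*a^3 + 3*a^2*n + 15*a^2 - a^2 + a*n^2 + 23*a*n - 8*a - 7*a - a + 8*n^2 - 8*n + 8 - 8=2*a^3 + 14*a^2 - 16*a + n^2*(a + 8) + n*(3*a^2 + 23*a - 8)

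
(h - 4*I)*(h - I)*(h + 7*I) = h^3 + 2*I*h^2 + 31*h - 28*I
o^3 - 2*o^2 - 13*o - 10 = (o - 5)*(o + 1)*(o + 2)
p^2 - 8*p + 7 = (p - 7)*(p - 1)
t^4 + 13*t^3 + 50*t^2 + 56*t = t*(t + 2)*(t + 4)*(t + 7)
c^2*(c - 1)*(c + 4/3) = c^4 + c^3/3 - 4*c^2/3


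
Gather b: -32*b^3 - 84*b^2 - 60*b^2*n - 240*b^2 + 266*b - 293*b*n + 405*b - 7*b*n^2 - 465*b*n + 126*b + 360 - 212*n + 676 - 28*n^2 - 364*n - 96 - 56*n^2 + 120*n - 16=-32*b^3 + b^2*(-60*n - 324) + b*(-7*n^2 - 758*n + 797) - 84*n^2 - 456*n + 924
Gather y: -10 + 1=-9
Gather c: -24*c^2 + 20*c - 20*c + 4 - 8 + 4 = -24*c^2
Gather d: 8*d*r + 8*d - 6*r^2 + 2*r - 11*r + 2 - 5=d*(8*r + 8) - 6*r^2 - 9*r - 3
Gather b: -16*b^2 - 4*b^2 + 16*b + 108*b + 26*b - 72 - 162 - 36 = -20*b^2 + 150*b - 270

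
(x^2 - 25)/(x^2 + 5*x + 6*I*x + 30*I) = (x - 5)/(x + 6*I)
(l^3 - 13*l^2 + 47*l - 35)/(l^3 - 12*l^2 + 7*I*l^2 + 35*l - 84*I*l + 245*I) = (l - 1)/(l + 7*I)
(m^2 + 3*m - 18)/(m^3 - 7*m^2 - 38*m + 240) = (m - 3)/(m^2 - 13*m + 40)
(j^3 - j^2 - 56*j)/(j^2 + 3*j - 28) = j*(j - 8)/(j - 4)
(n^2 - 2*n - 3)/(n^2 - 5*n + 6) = (n + 1)/(n - 2)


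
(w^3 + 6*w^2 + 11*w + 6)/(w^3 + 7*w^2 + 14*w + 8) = (w + 3)/(w + 4)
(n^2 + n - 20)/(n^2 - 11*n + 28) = (n + 5)/(n - 7)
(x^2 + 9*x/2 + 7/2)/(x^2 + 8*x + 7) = (x + 7/2)/(x + 7)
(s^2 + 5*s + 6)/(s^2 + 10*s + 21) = (s + 2)/(s + 7)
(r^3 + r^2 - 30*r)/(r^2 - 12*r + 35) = r*(r + 6)/(r - 7)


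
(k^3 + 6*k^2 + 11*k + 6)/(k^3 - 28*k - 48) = (k^2 + 4*k + 3)/(k^2 - 2*k - 24)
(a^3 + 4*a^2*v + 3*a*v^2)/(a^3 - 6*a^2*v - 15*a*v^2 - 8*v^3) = a*(-a - 3*v)/(-a^2 + 7*a*v + 8*v^2)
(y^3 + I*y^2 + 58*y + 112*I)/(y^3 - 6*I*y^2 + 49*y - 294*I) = (y^2 - 6*I*y + 16)/(y^2 - 13*I*y - 42)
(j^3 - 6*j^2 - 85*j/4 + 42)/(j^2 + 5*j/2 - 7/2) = (j^2 - 19*j/2 + 12)/(j - 1)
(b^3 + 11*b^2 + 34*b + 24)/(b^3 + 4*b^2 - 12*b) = (b^2 + 5*b + 4)/(b*(b - 2))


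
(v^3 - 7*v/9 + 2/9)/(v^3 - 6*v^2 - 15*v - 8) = (v^2 - v + 2/9)/(v^2 - 7*v - 8)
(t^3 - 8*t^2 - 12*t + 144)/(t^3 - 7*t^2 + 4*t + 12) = (t^2 - 2*t - 24)/(t^2 - t - 2)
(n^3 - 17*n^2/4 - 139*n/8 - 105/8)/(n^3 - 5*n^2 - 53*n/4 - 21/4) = (4*n + 5)/(2*(2*n + 1))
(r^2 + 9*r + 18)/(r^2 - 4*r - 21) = (r + 6)/(r - 7)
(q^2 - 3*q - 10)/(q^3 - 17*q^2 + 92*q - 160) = (q + 2)/(q^2 - 12*q + 32)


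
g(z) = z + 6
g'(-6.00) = 1.00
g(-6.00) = 0.00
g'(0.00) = 1.00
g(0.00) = 6.00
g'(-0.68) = 1.00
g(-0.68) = 5.32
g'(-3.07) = 1.00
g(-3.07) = 2.93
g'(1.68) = 1.00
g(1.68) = 7.68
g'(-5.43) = 1.00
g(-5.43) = 0.57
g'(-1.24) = 1.00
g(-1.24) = 4.76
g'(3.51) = 1.00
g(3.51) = 9.51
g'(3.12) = 1.00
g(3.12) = 9.12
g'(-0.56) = 1.00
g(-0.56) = 5.44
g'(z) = 1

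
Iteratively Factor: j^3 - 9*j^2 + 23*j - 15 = (j - 1)*(j^2 - 8*j + 15) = (j - 5)*(j - 1)*(j - 3)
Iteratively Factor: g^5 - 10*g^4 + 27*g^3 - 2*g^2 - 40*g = (g - 2)*(g^4 - 8*g^3 + 11*g^2 + 20*g) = (g - 5)*(g - 2)*(g^3 - 3*g^2 - 4*g) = (g - 5)*(g - 2)*(g + 1)*(g^2 - 4*g) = (g - 5)*(g - 4)*(g - 2)*(g + 1)*(g)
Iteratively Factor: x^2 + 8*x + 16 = (x + 4)*(x + 4)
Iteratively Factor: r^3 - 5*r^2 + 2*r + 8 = (r - 2)*(r^2 - 3*r - 4) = (r - 4)*(r - 2)*(r + 1)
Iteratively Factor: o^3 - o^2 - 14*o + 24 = (o - 2)*(o^2 + o - 12) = (o - 2)*(o + 4)*(o - 3)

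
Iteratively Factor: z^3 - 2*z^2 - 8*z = (z + 2)*(z^2 - 4*z) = (z - 4)*(z + 2)*(z)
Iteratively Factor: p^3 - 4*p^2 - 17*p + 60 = (p + 4)*(p^2 - 8*p + 15) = (p - 3)*(p + 4)*(p - 5)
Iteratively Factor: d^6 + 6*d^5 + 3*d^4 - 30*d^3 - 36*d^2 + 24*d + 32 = (d + 1)*(d^5 + 5*d^4 - 2*d^3 - 28*d^2 - 8*d + 32) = (d + 1)*(d + 4)*(d^4 + d^3 - 6*d^2 - 4*d + 8) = (d + 1)*(d + 2)*(d + 4)*(d^3 - d^2 - 4*d + 4) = (d + 1)*(d + 2)^2*(d + 4)*(d^2 - 3*d + 2) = (d - 2)*(d + 1)*(d + 2)^2*(d + 4)*(d - 1)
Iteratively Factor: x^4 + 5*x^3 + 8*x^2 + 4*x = (x)*(x^3 + 5*x^2 + 8*x + 4) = x*(x + 2)*(x^2 + 3*x + 2) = x*(x + 2)^2*(x + 1)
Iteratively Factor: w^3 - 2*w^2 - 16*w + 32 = (w + 4)*(w^2 - 6*w + 8) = (w - 2)*(w + 4)*(w - 4)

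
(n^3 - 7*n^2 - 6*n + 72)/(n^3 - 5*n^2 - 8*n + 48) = (n - 6)/(n - 4)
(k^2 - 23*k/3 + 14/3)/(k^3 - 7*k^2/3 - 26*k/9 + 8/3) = 3*(k - 7)/(3*k^2 - 5*k - 12)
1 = 1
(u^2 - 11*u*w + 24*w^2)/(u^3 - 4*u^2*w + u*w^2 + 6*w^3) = (u - 8*w)/(u^2 - u*w - 2*w^2)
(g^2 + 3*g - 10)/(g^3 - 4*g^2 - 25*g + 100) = (g - 2)/(g^2 - 9*g + 20)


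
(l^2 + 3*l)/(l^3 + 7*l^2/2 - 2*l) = 2*(l + 3)/(2*l^2 + 7*l - 4)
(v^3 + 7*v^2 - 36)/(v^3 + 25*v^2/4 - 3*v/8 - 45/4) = 8*(v^2 + v - 6)/(8*v^2 + 2*v - 15)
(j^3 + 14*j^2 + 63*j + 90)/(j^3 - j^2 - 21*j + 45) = (j^2 + 9*j + 18)/(j^2 - 6*j + 9)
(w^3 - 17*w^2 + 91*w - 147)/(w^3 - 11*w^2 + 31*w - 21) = (w - 7)/(w - 1)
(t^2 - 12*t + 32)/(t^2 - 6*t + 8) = (t - 8)/(t - 2)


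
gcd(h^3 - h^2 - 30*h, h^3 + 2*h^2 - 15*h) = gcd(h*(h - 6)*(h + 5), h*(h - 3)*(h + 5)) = h^2 + 5*h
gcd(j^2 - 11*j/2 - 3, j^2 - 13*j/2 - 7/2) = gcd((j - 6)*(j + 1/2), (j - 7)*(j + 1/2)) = j + 1/2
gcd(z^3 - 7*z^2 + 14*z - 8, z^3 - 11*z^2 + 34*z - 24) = z^2 - 5*z + 4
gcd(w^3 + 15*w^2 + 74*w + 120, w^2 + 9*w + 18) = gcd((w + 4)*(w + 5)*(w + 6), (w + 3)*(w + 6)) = w + 6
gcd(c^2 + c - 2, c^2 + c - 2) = c^2 + c - 2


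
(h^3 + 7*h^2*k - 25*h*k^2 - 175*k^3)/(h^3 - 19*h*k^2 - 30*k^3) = (h^2 + 12*h*k + 35*k^2)/(h^2 + 5*h*k + 6*k^2)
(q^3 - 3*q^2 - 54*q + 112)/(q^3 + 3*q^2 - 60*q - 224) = (q - 2)/(q + 4)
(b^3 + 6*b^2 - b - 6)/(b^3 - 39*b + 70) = (b^3 + 6*b^2 - b - 6)/(b^3 - 39*b + 70)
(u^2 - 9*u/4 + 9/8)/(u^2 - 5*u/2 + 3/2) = (u - 3/4)/(u - 1)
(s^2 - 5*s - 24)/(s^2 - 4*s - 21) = (s - 8)/(s - 7)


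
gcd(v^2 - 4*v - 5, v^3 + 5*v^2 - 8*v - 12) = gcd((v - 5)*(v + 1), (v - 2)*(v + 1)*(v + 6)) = v + 1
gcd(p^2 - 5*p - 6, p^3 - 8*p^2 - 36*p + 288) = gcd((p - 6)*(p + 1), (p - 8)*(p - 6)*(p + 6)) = p - 6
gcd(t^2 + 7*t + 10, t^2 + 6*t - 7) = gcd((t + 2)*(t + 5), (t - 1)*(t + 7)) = 1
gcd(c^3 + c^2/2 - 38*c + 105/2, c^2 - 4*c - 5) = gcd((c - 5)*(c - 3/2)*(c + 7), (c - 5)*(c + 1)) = c - 5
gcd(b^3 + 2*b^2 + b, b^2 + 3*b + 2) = b + 1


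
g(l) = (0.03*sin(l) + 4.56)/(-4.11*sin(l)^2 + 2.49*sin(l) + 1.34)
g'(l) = (8.22*sin(l)*cos(l) - 2.49*cos(l))*(0.03*sin(l) + 4.56)/(-4.11*sin(l)^2 + 2.49*sin(l) + 1.34)^2 + 0.03*cos(l)/(-4.11*sin(l)^2 + 2.49*sin(l) + 1.34)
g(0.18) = 2.76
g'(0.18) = -1.65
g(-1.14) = -1.05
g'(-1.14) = -1.01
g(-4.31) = 30.29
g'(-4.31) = -397.48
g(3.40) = 10.46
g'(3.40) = 106.55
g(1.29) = -74.15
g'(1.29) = 1795.35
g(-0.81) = -1.73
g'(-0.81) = -3.86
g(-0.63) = -2.92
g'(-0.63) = -11.17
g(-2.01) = -1.06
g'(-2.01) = 1.05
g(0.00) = 3.40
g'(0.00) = -6.30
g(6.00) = 14.08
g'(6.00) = -199.96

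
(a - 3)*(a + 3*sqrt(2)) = a^2 - 3*a + 3*sqrt(2)*a - 9*sqrt(2)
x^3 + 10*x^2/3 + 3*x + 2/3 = (x + 1/3)*(x + 1)*(x + 2)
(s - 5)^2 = s^2 - 10*s + 25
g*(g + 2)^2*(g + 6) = g^4 + 10*g^3 + 28*g^2 + 24*g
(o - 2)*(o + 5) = o^2 + 3*o - 10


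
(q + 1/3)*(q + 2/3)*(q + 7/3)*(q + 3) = q^4 + 19*q^3/3 + 113*q^2/9 + 221*q/27 + 14/9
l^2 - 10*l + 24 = (l - 6)*(l - 4)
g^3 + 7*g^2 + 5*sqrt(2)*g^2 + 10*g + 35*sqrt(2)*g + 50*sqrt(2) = (g + 2)*(g + 5)*(g + 5*sqrt(2))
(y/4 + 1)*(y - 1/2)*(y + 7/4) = y^3/4 + 21*y^2/16 + 33*y/32 - 7/8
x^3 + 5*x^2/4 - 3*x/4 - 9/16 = (x - 3/4)*(x + 1/2)*(x + 3/2)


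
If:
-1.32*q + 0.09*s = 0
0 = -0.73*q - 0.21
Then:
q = -0.29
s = -4.22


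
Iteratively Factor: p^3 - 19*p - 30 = (p - 5)*(p^2 + 5*p + 6) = (p - 5)*(p + 3)*(p + 2)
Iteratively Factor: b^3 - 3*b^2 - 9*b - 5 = (b + 1)*(b^2 - 4*b - 5) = (b - 5)*(b + 1)*(b + 1)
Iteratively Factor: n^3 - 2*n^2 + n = (n - 1)*(n^2 - n) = (n - 1)^2*(n)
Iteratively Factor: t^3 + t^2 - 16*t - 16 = (t - 4)*(t^2 + 5*t + 4) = (t - 4)*(t + 4)*(t + 1)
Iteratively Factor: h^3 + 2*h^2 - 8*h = (h)*(h^2 + 2*h - 8) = h*(h + 4)*(h - 2)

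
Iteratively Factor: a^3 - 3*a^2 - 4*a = (a + 1)*(a^2 - 4*a) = a*(a + 1)*(a - 4)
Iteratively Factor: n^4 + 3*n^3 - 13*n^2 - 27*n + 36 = (n + 4)*(n^3 - n^2 - 9*n + 9) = (n + 3)*(n + 4)*(n^2 - 4*n + 3) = (n - 3)*(n + 3)*(n + 4)*(n - 1)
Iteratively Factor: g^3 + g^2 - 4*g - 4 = (g - 2)*(g^2 + 3*g + 2) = (g - 2)*(g + 1)*(g + 2)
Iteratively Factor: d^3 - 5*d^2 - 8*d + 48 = (d - 4)*(d^2 - d - 12) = (d - 4)*(d + 3)*(d - 4)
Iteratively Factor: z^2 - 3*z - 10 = (z - 5)*(z + 2)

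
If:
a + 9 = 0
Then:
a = -9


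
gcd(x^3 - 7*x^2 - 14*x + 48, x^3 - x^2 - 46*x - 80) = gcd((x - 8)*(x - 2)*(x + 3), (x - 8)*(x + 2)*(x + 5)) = x - 8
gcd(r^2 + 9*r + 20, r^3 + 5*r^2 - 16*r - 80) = r^2 + 9*r + 20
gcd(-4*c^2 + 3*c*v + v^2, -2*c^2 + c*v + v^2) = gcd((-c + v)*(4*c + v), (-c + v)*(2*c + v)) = -c + v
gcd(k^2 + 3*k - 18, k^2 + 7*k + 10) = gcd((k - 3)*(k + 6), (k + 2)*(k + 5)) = 1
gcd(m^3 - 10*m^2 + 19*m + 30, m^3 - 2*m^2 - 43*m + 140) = m - 5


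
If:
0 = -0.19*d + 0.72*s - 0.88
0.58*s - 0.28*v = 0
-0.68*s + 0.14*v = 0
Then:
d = -4.63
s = 0.00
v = 0.00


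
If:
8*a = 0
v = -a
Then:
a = 0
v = 0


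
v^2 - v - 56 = (v - 8)*(v + 7)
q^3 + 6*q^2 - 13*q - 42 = (q - 3)*(q + 2)*(q + 7)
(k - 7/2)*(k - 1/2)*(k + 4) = k^3 - 57*k/4 + 7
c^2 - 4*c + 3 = (c - 3)*(c - 1)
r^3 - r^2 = r^2*(r - 1)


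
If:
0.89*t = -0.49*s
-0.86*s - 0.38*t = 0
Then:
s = 0.00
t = 0.00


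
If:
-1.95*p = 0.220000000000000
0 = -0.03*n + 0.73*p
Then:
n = -2.75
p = -0.11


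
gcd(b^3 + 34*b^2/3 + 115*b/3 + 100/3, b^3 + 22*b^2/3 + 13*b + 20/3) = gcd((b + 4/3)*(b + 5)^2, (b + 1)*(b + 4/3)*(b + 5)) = b^2 + 19*b/3 + 20/3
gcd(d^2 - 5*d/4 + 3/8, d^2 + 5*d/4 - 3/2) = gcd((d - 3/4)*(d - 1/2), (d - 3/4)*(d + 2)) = d - 3/4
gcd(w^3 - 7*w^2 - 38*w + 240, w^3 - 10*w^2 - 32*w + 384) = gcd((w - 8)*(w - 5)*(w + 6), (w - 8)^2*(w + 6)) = w^2 - 2*w - 48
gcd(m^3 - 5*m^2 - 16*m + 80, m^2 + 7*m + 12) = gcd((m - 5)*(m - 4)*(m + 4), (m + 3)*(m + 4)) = m + 4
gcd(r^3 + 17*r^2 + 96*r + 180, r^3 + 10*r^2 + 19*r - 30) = r^2 + 11*r + 30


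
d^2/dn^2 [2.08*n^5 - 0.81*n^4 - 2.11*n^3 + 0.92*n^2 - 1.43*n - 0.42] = 41.6*n^3 - 9.72*n^2 - 12.66*n + 1.84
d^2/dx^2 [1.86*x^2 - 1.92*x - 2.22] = 3.72000000000000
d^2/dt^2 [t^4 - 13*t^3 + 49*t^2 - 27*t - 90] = 12*t^2 - 78*t + 98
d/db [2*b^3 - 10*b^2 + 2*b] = 6*b^2 - 20*b + 2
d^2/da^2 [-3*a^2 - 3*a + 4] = -6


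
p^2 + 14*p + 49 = (p + 7)^2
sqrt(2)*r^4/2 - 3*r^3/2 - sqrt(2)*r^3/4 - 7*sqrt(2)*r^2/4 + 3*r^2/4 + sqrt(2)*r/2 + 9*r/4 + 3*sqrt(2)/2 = (r/2 + 1/2)*(r - 3/2)*(r - 2*sqrt(2))*(sqrt(2)*r + 1)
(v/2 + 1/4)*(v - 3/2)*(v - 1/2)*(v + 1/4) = v^4/2 - 5*v^3/8 - 5*v^2/16 + 5*v/32 + 3/64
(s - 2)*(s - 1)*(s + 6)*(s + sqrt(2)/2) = s^4 + sqrt(2)*s^3/2 + 3*s^3 - 16*s^2 + 3*sqrt(2)*s^2/2 - 8*sqrt(2)*s + 12*s + 6*sqrt(2)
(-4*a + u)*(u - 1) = -4*a*u + 4*a + u^2 - u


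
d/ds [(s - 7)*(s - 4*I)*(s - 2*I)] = 3*s^2 + s*(-14 - 12*I) - 8 + 42*I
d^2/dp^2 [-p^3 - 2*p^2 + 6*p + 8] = -6*p - 4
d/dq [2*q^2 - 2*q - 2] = 4*q - 2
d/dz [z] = 1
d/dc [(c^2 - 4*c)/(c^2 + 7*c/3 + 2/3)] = 3*(19*c^2 + 4*c - 8)/(9*c^4 + 42*c^3 + 61*c^2 + 28*c + 4)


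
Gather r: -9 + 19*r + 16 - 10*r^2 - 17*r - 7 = -10*r^2 + 2*r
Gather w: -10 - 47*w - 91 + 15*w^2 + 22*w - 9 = 15*w^2 - 25*w - 110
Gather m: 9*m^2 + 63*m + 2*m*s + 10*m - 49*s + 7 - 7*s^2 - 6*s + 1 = 9*m^2 + m*(2*s + 73) - 7*s^2 - 55*s + 8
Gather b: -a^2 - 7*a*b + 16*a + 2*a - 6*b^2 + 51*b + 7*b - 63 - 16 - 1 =-a^2 + 18*a - 6*b^2 + b*(58 - 7*a) - 80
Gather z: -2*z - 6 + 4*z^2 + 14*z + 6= 4*z^2 + 12*z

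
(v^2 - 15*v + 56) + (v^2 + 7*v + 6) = 2*v^2 - 8*v + 62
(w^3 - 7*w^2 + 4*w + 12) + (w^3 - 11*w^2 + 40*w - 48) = 2*w^3 - 18*w^2 + 44*w - 36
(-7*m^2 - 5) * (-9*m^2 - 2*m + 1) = 63*m^4 + 14*m^3 + 38*m^2 + 10*m - 5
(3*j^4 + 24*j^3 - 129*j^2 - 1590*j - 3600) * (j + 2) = 3*j^5 + 30*j^4 - 81*j^3 - 1848*j^2 - 6780*j - 7200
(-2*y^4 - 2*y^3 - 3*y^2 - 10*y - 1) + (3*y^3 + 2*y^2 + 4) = -2*y^4 + y^3 - y^2 - 10*y + 3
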